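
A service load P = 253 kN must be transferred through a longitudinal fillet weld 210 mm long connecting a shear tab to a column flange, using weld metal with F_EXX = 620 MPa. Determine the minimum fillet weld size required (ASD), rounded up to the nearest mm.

w = 10 mm

Total weld length L = 210 mm.
Required throat t_e = P × Ω / (0.6 F_EXX × L) = 253 × 2.0 / (0.6 × 620 × 210 × 10⁻³) = 6.477 mm.
Required leg w = t_e / 0.707 = 9.162 mm → use 10 mm.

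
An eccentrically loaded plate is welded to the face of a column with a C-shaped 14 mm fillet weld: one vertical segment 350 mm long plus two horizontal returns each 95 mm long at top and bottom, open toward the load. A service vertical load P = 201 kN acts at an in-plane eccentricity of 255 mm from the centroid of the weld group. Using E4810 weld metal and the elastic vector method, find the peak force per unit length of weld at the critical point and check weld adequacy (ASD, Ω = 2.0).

E48XX → F_EXX = 480 MPa.
Total weld length L_w = 540 mm. Treat welds as unit-width lines.
Centroid: x̄ = 2×95×47.5 / 540 = 16.71 mm from the vertical weld.
Polar moment about centroid: J = I_x + I_y = [350³/12 + 2×95×175²] + [350×16.71² + 2(95³/12 + 95×30.79²)] = 9812000 mm³.
Direct shear f_v = P/L_w = 201×10³ / 540 = 372.2 N/mm (vertical).
Torsion M = P·e = 201×10³ × 255 = 51255000 N·mm.
Critical point at (x, y) = (78.29, 175) from centroid. f_tx = M·y/J = 914.1 N/mm; f_ty = M·x/J = 408.9 N/mm.
Resultant f_max = √[f_tx² + (f_v + f_ty)²] = √[914.1² + (372.2 + 408.9)²] = 1202 N/mm.
Capacity per unit length: r_n/Ω = (1/2.0) × 0.6 × 480 × (0.707 × 14) = 1425 N/mm.
1202 ≤ 1425 → adequate.

f_max ≈ 1200 N/mm; adequate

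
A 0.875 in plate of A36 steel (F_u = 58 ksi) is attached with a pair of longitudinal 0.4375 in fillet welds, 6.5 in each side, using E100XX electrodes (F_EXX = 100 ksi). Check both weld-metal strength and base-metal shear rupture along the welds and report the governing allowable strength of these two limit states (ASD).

t_e = 0.707 × 0.4375 = 0.3093 in; L = 13 in.
Weld metal: R_n/Ω = (1/2.0) × 0.6 × 100 × 0.3093 × 13 = 120.6 kip.
Base metal (shear rupture): R_n/Ω = (1/2.0) × 0.6 × 58 × 0.875 × 13 = 197.9 kip.
Governing: weld metal.

R_n/Ω ≈ 121 kip (weld metal governs)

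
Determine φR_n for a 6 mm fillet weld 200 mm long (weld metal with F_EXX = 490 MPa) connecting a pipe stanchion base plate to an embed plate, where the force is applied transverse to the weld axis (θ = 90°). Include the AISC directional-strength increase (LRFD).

φR_n ≈ 281 kN

t_e = 0.707 × 6 = 4.242 mm; A_we = 4.242 × 200 = 848.4 mm².
Directional factor: 1.0 + 0.5 sin^1.5(90°) = 1.5.
F_nw = 0.6 × 490 × 1.5 = 441 MPa.
φR_n = 0.75 × 441 × 848.4 × 10⁻³ = 280.6 kN.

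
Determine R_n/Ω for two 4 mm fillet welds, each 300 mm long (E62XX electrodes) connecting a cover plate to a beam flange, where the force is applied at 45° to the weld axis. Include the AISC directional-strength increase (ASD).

R_n/Ω ≈ 409 kN

E62XX → F_EXX = 620 MPa.
t_e = 0.707 × 4 = 2.828 mm; A_we = 2.828 × 600 = 1697 mm².
Directional factor: 1.0 + 0.5 sin^1.5(45°) = 1.297.
F_nw = 0.6 × 620 × 1.297 = 482.6 MPa.
R_n/Ω = (482.6 × 1697) / 2.0 × 10⁻³ = 409.4 kN.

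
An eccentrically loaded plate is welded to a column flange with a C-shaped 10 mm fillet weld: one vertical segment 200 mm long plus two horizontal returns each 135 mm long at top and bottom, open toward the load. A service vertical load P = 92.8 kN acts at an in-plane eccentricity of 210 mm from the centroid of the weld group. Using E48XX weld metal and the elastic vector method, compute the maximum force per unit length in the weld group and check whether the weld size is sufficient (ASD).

E48XX → F_EXX = 480 MPa.
Total weld length L_w = 470 mm. Treat welds as unit-width lines.
Centroid: x̄ = 2×135×67.5 / 470 = 38.78 mm from the vertical weld.
Polar moment about centroid: J = I_x + I_y = [200³/12 + 2×135×100²] + [200×38.78² + 2(135³/12 + 135×28.72²)] = 4300000 mm³.
Direct shear f_v = P/L_w = 92.8×10³ / 470 = 197.4 N/mm (vertical).
Torsion M = P·e = 92.8×10³ × 210 = 19488000 N·mm.
Critical point at (x, y) = (96.22, 100) from centroid. f_tx = M·y/J = 453.2 N/mm; f_ty = M·x/J = 436.1 N/mm.
Resultant f_max = √[f_tx² + (f_v + f_ty)²] = √[453.2² + (197.4 + 436.1)²] = 778.9 N/mm.
Capacity per unit length: r_n/Ω = (1/2.0) × 0.6 × 480 × (0.707 × 10) = 1018 N/mm.
778.9 ≤ 1018 → adequate.

f_max ≈ 779 N/mm; adequate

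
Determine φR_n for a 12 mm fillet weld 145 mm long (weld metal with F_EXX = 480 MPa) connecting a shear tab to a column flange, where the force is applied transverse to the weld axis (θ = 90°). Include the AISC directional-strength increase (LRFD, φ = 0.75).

t_e = 0.707 × 12 = 8.484 mm; A_we = 8.484 × 145 = 1230 mm².
Directional factor: 1.0 + 0.5 sin^1.5(90°) = 1.5.
F_nw = 0.6 × 480 × 1.5 = 432 MPa.
φR_n = 0.75 × 432 × 1230 × 10⁻³ = 398.6 kN.

φR_n ≈ 399 kN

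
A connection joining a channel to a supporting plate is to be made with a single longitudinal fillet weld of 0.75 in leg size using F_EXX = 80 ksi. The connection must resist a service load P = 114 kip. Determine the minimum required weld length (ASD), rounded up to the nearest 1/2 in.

Throat t_e = 0.707 × 0.75 = 0.5302 in.
r_n/Ω = (0.6 × 80 × 0.5302) / 2.0 = 12.73 kip/in.
L_req = P / (r_n/Ω) = 114 / 12.73 = 8.958 in total.
Round up → use L = 9 in.

L = 9 in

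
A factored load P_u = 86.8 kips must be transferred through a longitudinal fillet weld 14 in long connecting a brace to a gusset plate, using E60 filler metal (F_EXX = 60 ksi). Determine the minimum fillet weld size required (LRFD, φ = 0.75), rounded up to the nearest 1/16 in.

w = 3/8 in

Total weld length L = 14 in.
Required throat t_e = P_u / (φ × 0.6 F_EXX × L) = 86.8 / (0.75 × 0.6 × 60 × 14) = 0.2296 in.
Required leg w = t_e / 0.707 = 0.3248 in → use 3/8 in.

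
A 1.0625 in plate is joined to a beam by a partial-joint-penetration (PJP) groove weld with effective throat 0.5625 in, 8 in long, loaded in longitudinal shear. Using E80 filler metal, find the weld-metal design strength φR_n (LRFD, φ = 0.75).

E80XX → F_EXX = 80 ksi.
Effective throat (given) t_e = 0.5625 in.
A_we = 0.5625 × 8 = 4.5 in².
F_nw = 0.6 F_EXX = 48 ksi.
φR_n = 0.75 × 48 × 4.5 = 162 kip.

φR_n ≈ 162 kip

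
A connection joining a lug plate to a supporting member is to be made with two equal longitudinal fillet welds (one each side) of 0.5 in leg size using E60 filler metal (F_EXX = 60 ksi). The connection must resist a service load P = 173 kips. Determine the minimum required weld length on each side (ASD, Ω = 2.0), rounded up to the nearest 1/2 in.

L = 14 in on each side

Throat t_e = 0.707 × 0.5 = 0.3535 in.
r_n/Ω = (0.6 × 60 × 0.3535) / 2.0 = 6.363 kip/in.
L_req = P / (r_n/Ω) = 173 / 6.363 = 27.19 in total.
Per side: 27.19 / 2 = 13.59 in.
Round up → use L = 14 in on each side.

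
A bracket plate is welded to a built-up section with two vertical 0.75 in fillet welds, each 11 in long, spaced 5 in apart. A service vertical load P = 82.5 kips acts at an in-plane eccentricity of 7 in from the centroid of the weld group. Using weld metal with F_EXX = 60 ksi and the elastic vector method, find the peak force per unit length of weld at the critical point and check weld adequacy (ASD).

Total weld length L_w = 22 in. Treat welds as unit-width lines.
Polar moment about centroid: J = 2[d³/12 + d(b/2)²] = 2[11³/12 + 11×2.5²] = 359.3 in³.
Direct shear f_v = P/L_w = 82.5 / 22 = 3.75 kip/in (vertical).
Torsion M = P·e = 82.5 × 7 = 577.5 kip·in.
Critical point at (x, y) = (2.5, 5.5) from centroid. f_tx = M·y/J = 8.839 kip/in; f_ty = M·x/J = 4.018 kip/in.
Resultant f_max = √[f_tx² + (f_v + f_ty)²] = √[8.839² + (3.75 + 4.018)²] = 11.77 kip/in.
Capacity per unit length: r_n/Ω = (1/2.0) × 0.6 × 60 × (0.707 × 0.75) = 9.544 kip/in.
11.77 > 9.544 → NOT adequate.

f_max ≈ 11.8 kip/in; NOT adequate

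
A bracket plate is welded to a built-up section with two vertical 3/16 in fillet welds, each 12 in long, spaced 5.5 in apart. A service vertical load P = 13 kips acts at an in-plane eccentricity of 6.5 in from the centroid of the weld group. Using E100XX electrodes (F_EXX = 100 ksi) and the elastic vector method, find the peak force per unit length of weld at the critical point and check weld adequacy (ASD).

Total weld length L_w = 24 in. Treat welds as unit-width lines.
Polar moment about centroid: J = 2[d³/12 + d(b/2)²] = 2[12³/12 + 12×2.75²] = 469.5 in³.
Direct shear f_v = P/L_w = 13 / 24 = 0.5417 kip/in (vertical).
Torsion M = P·e = 13 × 6.5 = 84.5 kip·in.
Critical point at (x, y) = (2.75, 6) from centroid. f_tx = M·y/J = 1.08 kip/in; f_ty = M·x/J = 0.4949 kip/in.
Resultant f_max = √[f_tx² + (f_v + f_ty)²] = √[1.08² + (0.5417 + 0.4949)²] = 1.497 kip/in.
Capacity per unit length: r_n/Ω = (1/2.0) × 0.6 × 100 × (0.707 × 0.1875) = 3.977 kip/in.
1.497 ≤ 3.977 → adequate.

f_max ≈ 1.5 kip/in; adequate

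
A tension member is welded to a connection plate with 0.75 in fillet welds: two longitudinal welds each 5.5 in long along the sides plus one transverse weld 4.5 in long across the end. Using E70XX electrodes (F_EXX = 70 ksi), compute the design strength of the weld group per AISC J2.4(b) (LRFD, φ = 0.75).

φR_n ≈ 269 kips

t_e = 0.707 × 0.75 = 0.5302 in.
R_nwl = 0.6 × 70 × 0.5302 × 11 = 245 kips (longitudinal, 2 welds).
R_nwt = 0.6 × 70 × 0.5302 × 4.5 = 100.2 kips (transverse, base value).
(i) R_nwl + R_nwt = 345.2 kips; (ii) 0.85 R_nwl + 1.5 R_nwt = 358.6 kips.
R_n = max = 358.6 kips [governs: (ii)]; φR_n = 268.9 kips.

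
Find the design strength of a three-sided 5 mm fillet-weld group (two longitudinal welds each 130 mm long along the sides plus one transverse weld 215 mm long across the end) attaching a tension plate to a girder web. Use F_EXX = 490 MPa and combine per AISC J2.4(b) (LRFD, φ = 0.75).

t_e = 0.707 × 5 = 3.535 mm.
R_nwl = 0.6 × 490 × 3.535 × 260 × 10⁻³ = 270.2 kN (longitudinal, 2 welds).
R_nwt = 0.6 × 490 × 3.535 × 215 × 10⁻³ = 223.4 kN (transverse, base value).
(i) R_nwl + R_nwt = 493.7 kN; (ii) 0.85 R_nwl + 1.5 R_nwt = 564.9 kN.
R_n = max = 564.9 kN [governs: (ii)]; φR_n = 423.6 kN.

φR_n ≈ 424 kN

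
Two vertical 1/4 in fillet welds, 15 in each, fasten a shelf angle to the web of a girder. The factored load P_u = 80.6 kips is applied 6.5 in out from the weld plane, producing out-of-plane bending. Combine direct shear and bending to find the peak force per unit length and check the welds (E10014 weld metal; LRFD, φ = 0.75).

f_max ≈ 7.48 kip/in; adequate

E100XX → F_EXX = 100 ksi.
L_w = 2 × 15 = 30 in; section modulus (unit throat) S = 2 × L²/6 = 75 in².
Direct shear f_v = P/L_w = 80.6/30 = 2.687 kip/in.
Moment M = P × e = 80.6 × 6.5 = 523.9 kip·in; bending f_b = M/S = 6.985 kip/in.
f_max = √(f_v² + f_b²) = √(2.687² + 6.985²) = 7.484 kip/in.
φr_n = 0.75 × 0.6 × 100 × (0.707 × 0.25) = 7.954 kip/in → adequate.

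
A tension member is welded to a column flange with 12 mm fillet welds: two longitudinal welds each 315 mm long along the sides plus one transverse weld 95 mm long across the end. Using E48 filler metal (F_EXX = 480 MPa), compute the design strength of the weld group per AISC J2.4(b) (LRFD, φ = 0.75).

t_e = 0.707 × 12 = 8.484 mm.
R_nwl = 0.6 × 480 × 8.484 × 630 × 10⁻³ = 1539 kN (longitudinal, 2 welds).
R_nwt = 0.6 × 480 × 8.484 × 95 × 10⁻³ = 232.1 kN (transverse, base value).
(i) R_nwl + R_nwt = 1771 kN; (ii) 0.85 R_nwl + 1.5 R_nwt = 1657 kN.
R_n = max = 1771 kN [governs: (i)]; φR_n = 1329 kN.

φR_n ≈ 1330 kN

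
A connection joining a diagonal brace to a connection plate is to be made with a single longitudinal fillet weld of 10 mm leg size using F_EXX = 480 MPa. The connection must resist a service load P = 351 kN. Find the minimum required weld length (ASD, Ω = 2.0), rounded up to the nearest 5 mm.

L = 345 mm

Throat t_e = 0.707 × 10 = 7.07 mm.
r_n/Ω = (0.6 × 480 × 7.07) / 2.0 = 1018 N/mm = 1.018 kN/mm.
L_req = P / (r_n/Ω) = 351 / 1.018 = 344.8 mm total.
Round up → use L = 345 mm.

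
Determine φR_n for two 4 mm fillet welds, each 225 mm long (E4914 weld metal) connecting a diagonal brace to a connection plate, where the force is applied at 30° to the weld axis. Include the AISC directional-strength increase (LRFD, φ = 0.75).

E49XX → F_EXX = 490 MPa.
t_e = 0.707 × 4 = 2.828 mm; A_we = 2.828 × 450 = 1273 mm².
Directional factor: 1.0 + 0.5 sin^1.5(30°) = 1.177.
F_nw = 0.6 × 490 × 1.177 = 346 MPa.
φR_n = 0.75 × 346 × 1273 × 10⁻³ = 330.2 kN.

φR_n ≈ 330 kN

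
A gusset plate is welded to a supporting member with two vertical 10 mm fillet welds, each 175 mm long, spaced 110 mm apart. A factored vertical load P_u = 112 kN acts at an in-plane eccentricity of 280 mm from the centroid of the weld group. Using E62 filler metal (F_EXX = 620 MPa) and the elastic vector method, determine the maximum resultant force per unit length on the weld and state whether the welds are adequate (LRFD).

Total weld length L_w = 350 mm. Treat welds as unit-width lines.
Polar moment about centroid: J = 2[d³/12 + d(b/2)²] = 2[175³/12 + 175×55²] = 1952000 mm³.
Direct shear f_v = P/L_w = 112×10³ / 350 = 320 N/mm (vertical).
Torsion M = P·e = 112×10³ × 280 = 31360000 N·mm.
Critical point at (x, y) = (55, 87.5) from centroid. f_tx = M·y/J = 1406 N/mm; f_ty = M·x/J = 883.6 N/mm.
Resultant f_max = √[f_tx² + (f_v + f_ty)²] = √[1406² + (320 + 883.6)²] = 1851 N/mm.
Capacity per unit length: φr_n = 0.75 × 0.6 × 620 × (0.707 × 10) = 1973 N/mm.
1851 ≤ 1973 → adequate.

f_max ≈ 1850 N/mm; adequate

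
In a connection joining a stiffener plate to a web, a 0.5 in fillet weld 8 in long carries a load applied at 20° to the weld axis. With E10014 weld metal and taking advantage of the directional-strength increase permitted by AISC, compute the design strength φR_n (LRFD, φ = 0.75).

E100XX → F_EXX = 100 ksi.
t_e = 0.707 × 0.5 = 0.3535 in; A_we = 0.3535 × 8 = 2.828 in².
Directional factor: 1.0 + 0.5 sin^1.5(20°) = 1.1.
F_nw = 0.6 × 100 × 1.1 = 66 ksi.
φR_n = 0.75 × 66 × 2.828 = 140 kip.

φR_n ≈ 140 kip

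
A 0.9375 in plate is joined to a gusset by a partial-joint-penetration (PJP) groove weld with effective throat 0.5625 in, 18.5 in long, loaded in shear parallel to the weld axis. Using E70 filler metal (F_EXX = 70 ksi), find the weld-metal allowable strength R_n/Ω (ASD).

R_n/Ω ≈ 219 kip

Effective throat (given) t_e = 0.5625 in.
A_we = 0.5625 × 18.5 = 10.41 in².
F_nw = 0.6 F_EXX = 42 ksi.
R_n/Ω = (42 × 10.41) / 2.0 = 218.5 kip.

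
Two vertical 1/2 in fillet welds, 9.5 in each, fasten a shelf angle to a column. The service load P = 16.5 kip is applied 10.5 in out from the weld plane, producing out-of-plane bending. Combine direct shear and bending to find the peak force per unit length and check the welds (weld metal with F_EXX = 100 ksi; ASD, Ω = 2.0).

f_max ≈ 5.82 kip/in; adequate

L_w = 2 × 9.5 = 19 in; section modulus (unit throat) S = 2 × L²/6 = 30.08 in².
Direct shear f_v = P/L_w = 16.5/19 = 0.8684 kip/in.
Moment M = P × e = 16.5 × 10.5 = 173.25 kip·in; bending f_b = M/S = 5.759 kip/in.
f_max = √(f_v² + f_b²) = √(0.8684² + 5.759²) = 5.824 kip/in.
r_n/Ω = (1/2.0) × 0.6 × 100 × (0.707 × 0.5) = 10.6 kip/in → adequate.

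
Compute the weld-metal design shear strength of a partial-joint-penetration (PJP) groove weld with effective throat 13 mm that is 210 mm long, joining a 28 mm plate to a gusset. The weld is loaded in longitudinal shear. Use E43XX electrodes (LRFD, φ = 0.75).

E43XX → F_EXX = 430 MPa.
Effective throat (given) t_e = 13 mm.
A_we = 13 × 210 = 2730 mm².
F_nw = 0.6 F_EXX = 258 MPa.
φR_n = 0.75 × 258 × 2730 × 10⁻³ = 528.3 kN.

φR_n ≈ 528 kN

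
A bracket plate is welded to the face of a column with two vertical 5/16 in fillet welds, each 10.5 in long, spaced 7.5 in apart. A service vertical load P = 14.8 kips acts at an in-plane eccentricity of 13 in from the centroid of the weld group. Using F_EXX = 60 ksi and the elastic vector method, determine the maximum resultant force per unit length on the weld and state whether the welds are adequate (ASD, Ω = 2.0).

Total weld length L_w = 21 in. Treat welds as unit-width lines.
Polar moment about centroid: J = 2[d³/12 + d(b/2)²] = 2[10.5³/12 + 10.5×3.75²] = 488.2 in³.
Direct shear f_v = P/L_w = 14.8 / 21 = 0.7048 kip/in (vertical).
Torsion M = P·e = 14.8 × 13 = 192.4 kip·in.
Critical point at (x, y) = (3.75, 5.25) from centroid. f_tx = M·y/J = 2.069 kip/in; f_ty = M·x/J = 1.478 kip/in.
Resultant f_max = √[f_tx² + (f_v + f_ty)²] = √[2.069² + (0.7048 + 1.478)²] = 3.007 kip/in.
Capacity per unit length: r_n/Ω = (1/2.0) × 0.6 × 60 × (0.707 × 0.3125) = 3.977 kip/in.
3.007 ≤ 3.977 → adequate.

f_max ≈ 3.01 kip/in; adequate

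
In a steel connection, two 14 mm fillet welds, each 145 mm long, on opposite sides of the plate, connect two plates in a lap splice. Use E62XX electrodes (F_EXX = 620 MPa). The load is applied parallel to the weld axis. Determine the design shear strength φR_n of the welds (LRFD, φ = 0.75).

φR_n ≈ 801 kN

Effective throat t_e = 0.707 × 14 = 9.898 mm.
Total length L = 290 mm; A_we = 9.898 × 290 = 2870 mm².
F_nw = 0.6 F_EXX = 0.6 × 620 = 372 MPa.
φR_n = 0.75 × 372 × 2870 × 10⁻³ = 800.8 kN.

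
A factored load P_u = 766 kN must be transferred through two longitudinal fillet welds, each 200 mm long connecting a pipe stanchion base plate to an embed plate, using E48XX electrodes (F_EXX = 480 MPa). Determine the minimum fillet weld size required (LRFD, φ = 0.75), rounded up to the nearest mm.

w = 13 mm

Total weld length L = 400 mm.
Required throat t_e = P_u / (φ × 0.6 F_EXX × L) = 766 / (0.75 × 0.6 × 480 × 400 × 10⁻³) = 8.866 mm.
Required leg w = t_e / 0.707 = 12.54 mm → use 13 mm.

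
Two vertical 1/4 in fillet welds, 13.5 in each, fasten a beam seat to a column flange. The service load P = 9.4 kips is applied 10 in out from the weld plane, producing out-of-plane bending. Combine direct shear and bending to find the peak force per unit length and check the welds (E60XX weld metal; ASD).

f_max ≈ 1.59 kip/in; adequate

E60XX → F_EXX = 60 ksi.
L_w = 2 × 13.5 = 27 in; section modulus (unit throat) S = 2 × L²/6 = 60.75 in².
Direct shear f_v = P/L_w = 9.4/27 = 0.3481 kip/in.
Moment M = P × e = 9.4 × 10 = 94 kip·in; bending f_b = M/S = 1.547 kip/in.
f_max = √(f_v² + f_b²) = √(0.3481² + 1.547²) = 1.586 kip/in.
r_n/Ω = (1/2.0) × 0.6 × 60 × (0.707 × 0.25) = 3.181 kip/in → adequate.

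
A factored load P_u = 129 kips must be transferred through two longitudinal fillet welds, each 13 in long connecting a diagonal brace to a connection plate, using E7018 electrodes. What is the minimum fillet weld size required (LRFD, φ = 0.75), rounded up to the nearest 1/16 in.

E70XX → F_EXX = 70 ksi.
Total weld length L = 26 in.
Required throat t_e = P_u / (φ × 0.6 F_EXX × L) = 129 / (0.75 × 0.6 × 70 × 26) = 0.1575 in.
Required leg w = t_e / 0.707 = 0.2228 in → use 1/4 in.

w = 1/4 in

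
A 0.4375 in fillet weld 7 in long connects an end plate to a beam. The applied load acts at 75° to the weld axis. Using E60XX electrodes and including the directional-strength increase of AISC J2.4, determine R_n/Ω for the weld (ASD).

E60XX → F_EXX = 60 ksi.
t_e = 0.707 × 0.4375 = 0.3093 in; A_we = 0.3093 × 7 = 2.165 in².
Directional factor: 1.0 + 0.5 sin^1.5(75°) = 1.475.
F_nw = 0.6 × 60 × 1.475 = 53.09 ksi.
R_n/Ω = (53.09 × 2.165) / 2.0 = 57.47 kip.

R_n/Ω ≈ 57.5 kip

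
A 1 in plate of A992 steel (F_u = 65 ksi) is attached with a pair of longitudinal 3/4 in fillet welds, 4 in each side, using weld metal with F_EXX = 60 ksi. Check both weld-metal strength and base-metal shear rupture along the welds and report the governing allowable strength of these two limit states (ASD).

R_n/Ω ≈ 76.4 kips (weld metal governs)

t_e = 0.707 × 0.75 = 0.5302 in; L = 8 in.
Weld metal: R_n/Ω = (1/2.0) × 0.6 × 60 × 0.5302 × 8 = 76.36 kips.
Base metal (shear rupture): R_n/Ω = (1/2.0) × 0.6 × 65 × 1 × 8 = 156 kips.
Governing: weld metal.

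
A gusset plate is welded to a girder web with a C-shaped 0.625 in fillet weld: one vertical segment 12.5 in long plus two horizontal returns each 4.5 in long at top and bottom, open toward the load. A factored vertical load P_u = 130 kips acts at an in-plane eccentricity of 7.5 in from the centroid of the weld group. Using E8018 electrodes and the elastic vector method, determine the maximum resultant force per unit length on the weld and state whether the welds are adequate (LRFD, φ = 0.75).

E80XX → F_EXX = 80 ksi.
Total weld length L_w = 21.5 in. Treat welds as unit-width lines.
Centroid: x̄ = 2×4.5×2.25 / 21.5 = 0.9419 in from the vertical weld.
Polar moment about centroid: J = I_x + I_y = [12.5³/12 + 2×4.5×6.25²] + [12.5×0.9419² + 2(4.5³/12 + 4.5×1.308²)] = 556 in³.
Direct shear f_v = P/L_w = 130 / 21.5 = 6.047 kip/in (vertical).
Torsion M = P·e = 130 × 7.5 = 975 kip·in.
Critical point at (x, y) = (3.558, 6.25) from centroid. f_tx = M·y/J = 10.96 kip/in; f_ty = M·x/J = 6.24 kip/in.
Resultant f_max = √[f_tx² + (f_v + f_ty)²] = √[10.96² + (6.047 + 6.24)²] = 16.46 kip/in.
Capacity per unit length: φr_n = 0.75 × 0.6 × 80 × (0.707 × 0.625) = 15.91 kip/in.
16.46 > 15.91 → NOT adequate.

f_max ≈ 16.5 kip/in; NOT adequate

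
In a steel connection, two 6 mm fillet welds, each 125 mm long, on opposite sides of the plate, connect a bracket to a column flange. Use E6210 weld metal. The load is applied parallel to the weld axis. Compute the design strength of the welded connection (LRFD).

E62XX → F_EXX = 620 MPa.
Effective throat t_e = 0.707 × 6 = 4.242 mm.
Total length L = 250 mm; A_we = 4.242 × 250 = 1060 mm².
F_nw = 0.6 F_EXX = 0.6 × 620 = 372 MPa.
φR_n = 0.75 × 372 × 1060 × 10⁻³ = 295.9 kN.

φR_n ≈ 296 kN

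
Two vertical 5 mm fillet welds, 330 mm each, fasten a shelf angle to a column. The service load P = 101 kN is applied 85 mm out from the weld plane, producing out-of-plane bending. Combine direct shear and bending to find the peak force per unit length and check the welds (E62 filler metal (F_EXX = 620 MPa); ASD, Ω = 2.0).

L_w = 2 × 330 = 660 mm; section modulus (unit throat) S = 2 × L²/6 = 36300 mm².
Direct shear f_v = P/L_w = 101×10³/660 = 153 N/mm.
Moment M = P × e = 101×10³ × 85 = 8585000 N·mm; bending f_b = M/S = 236.5 N/mm.
f_max = √(f_v² + f_b²) = √(153² + 236.5²) = 281.7 N/mm.
r_n/Ω = (1/2.0) × 0.6 × 620 × (0.707 × 5) = 657.5 N/mm → adequate.

f_max ≈ 282 N/mm; adequate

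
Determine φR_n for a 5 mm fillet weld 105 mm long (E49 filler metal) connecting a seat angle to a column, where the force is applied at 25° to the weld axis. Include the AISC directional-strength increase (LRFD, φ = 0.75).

φR_n ≈ 93.1 kN

E49XX → F_EXX = 490 MPa.
t_e = 0.707 × 5 = 3.535 mm; A_we = 3.535 × 105 = 371.2 mm².
Directional factor: 1.0 + 0.5 sin^1.5(25°) = 1.137.
F_nw = 0.6 × 490 × 1.137 = 334.4 MPa.
φR_n = 0.75 × 334.4 × 371.2 × 10⁻³ = 93.09 kN.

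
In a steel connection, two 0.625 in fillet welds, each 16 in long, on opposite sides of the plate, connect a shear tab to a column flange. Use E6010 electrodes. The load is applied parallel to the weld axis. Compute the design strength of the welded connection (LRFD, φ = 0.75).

φR_n ≈ 382 kips

E60XX → F_EXX = 60 ksi.
Effective throat t_e = 0.707 × 0.625 = 0.4419 in.
Total length L = 32 in; A_we = 0.4419 × 32 = 14.14 in².
F_nw = 0.6 F_EXX = 0.6 × 60 = 36 ksi.
φR_n = 0.75 × 36 × 14.14 = 381.8 kips.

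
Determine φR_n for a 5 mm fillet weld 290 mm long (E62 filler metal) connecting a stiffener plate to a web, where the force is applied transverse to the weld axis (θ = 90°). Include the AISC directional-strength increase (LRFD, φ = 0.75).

E62XX → F_EXX = 620 MPa.
t_e = 0.707 × 5 = 3.535 mm; A_we = 3.535 × 290 = 1025 mm².
Directional factor: 1.0 + 0.5 sin^1.5(90°) = 1.5.
F_nw = 0.6 × 620 × 1.5 = 558 MPa.
φR_n = 0.75 × 558 × 1025 × 10⁻³ = 429 kN.

φR_n ≈ 429 kN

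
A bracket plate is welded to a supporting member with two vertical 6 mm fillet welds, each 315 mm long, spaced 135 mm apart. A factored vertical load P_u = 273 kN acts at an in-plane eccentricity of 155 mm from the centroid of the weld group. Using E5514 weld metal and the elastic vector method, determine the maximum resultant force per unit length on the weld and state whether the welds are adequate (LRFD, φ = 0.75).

E55XX → F_EXX = 550 MPa.
Total weld length L_w = 630 mm. Treat welds as unit-width lines.
Polar moment about centroid: J = 2[d³/12 + d(b/2)²] = 2[315³/12 + 315×67.5²] = 8080000 mm³.
Direct shear f_v = P/L_w = 273×10³ / 630 = 433.3 N/mm (vertical).
Torsion M = P·e = 273×10³ × 155 = 42315000 N·mm.
Critical point at (x, y) = (67.5, 157.5) from centroid. f_tx = M·y/J = 824.9 N/mm; f_ty = M·x/J = 353.5 N/mm.
Resultant f_max = √[f_tx² + (f_v + f_ty)²] = √[824.9² + (433.3 + 353.5)²] = 1140 N/mm.
Capacity per unit length: φr_n = 0.75 × 0.6 × 550 × (0.707 × 6) = 1050 N/mm.
1140 > 1050 → NOT adequate.

f_max ≈ 1140 N/mm; NOT adequate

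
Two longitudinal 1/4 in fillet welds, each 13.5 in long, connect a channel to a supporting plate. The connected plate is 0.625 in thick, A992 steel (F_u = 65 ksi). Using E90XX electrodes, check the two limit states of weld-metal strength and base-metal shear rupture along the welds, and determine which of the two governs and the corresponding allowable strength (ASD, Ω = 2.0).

R_n/Ω ≈ 129 kip (weld metal governs)

E90XX → F_EXX = 90 ksi.
t_e = 0.707 × 0.25 = 0.1767 in; L = 27 in.
Weld metal: R_n/Ω = (1/2.0) × 0.6 × 90 × 0.1767 × 27 = 128.9 kip.
Base metal (shear rupture): R_n/Ω = (1/2.0) × 0.6 × 65 × 0.625 × 27 = 329.1 kip.
Governing: weld metal.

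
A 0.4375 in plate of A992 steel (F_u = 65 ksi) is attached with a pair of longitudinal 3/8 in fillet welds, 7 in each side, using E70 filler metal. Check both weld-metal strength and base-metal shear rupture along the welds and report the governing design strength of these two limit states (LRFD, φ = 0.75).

φR_n ≈ 117 kips (weld metal governs)

E70XX → F_EXX = 70 ksi.
t_e = 0.707 × 0.375 = 0.2651 in; L = 14 in.
Weld metal: φR_n = 0.75 × 0.6 × 70 × 0.2651 × 14 = 116.9 kips.
Base metal (shear rupture): φR_n = 0.75 × 0.6 × 65 × 0.4375 × 14 = 179.2 kips.
Governing: weld metal.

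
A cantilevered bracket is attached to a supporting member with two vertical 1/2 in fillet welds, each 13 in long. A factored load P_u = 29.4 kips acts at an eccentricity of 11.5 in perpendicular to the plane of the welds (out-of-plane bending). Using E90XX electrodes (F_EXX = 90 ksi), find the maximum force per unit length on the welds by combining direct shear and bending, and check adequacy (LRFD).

f_max ≈ 6.11 kip/in; adequate

L_w = 2 × 13 = 26 in; section modulus (unit throat) S = 2 × L²/6 = 56.33 in².
Direct shear f_v = P/L_w = 29.4/26 = 1.131 kip/in.
Moment M = P × e = 29.4 × 11.5 = 338.1 kip·in; bending f_b = M/S = 6.002 kip/in.
f_max = √(f_v² + f_b²) = √(1.131² + 6.002²) = 6.107 kip/in.
φr_n = 0.75 × 0.6 × 90 × (0.707 × 0.5) = 14.32 kip/in → adequate.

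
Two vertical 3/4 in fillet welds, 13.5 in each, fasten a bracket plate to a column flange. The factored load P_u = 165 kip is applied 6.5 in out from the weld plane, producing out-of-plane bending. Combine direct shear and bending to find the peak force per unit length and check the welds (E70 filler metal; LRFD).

E70XX → F_EXX = 70 ksi.
L_w = 2 × 13.5 = 27 in; section modulus (unit throat) S = 2 × L²/6 = 60.75 in².
Direct shear f_v = P/L_w = 165/27 = 6.111 kip/in.
Moment M = P × e = 165 × 6.5 = 1072.5 kip·in; bending f_b = M/S = 17.65 kip/in.
f_max = √(f_v² + f_b²) = √(6.111² + 17.65²) = 18.68 kip/in.
φr_n = 0.75 × 0.6 × 70 × (0.707 × 0.75) = 16.7 kip/in → NOT adequate.

f_max ≈ 18.7 kip/in; NOT adequate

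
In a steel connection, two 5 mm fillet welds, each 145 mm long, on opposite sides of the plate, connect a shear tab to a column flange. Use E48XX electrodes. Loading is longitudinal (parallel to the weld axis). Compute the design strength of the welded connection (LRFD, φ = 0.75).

φR_n ≈ 221 kN

E48XX → F_EXX = 480 MPa.
Effective throat t_e = 0.707 × 5 = 3.535 mm.
Total length L = 290 mm; A_we = 3.535 × 290 = 1025 mm².
F_nw = 0.6 F_EXX = 0.6 × 480 = 288 MPa.
φR_n = 0.75 × 288 × 1025 × 10⁻³ = 221.4 kN.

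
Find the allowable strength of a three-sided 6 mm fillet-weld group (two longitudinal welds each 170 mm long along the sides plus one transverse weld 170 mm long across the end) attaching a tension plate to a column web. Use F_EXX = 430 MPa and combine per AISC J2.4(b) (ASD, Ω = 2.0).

R_n/Ω ≈ 298 kN

t_e = 0.707 × 6 = 4.242 mm.
R_nwl = 0.6 × 430 × 4.242 × 340 × 10⁻³ = 372.1 kN (longitudinal, 2 welds).
R_nwt = 0.6 × 430 × 4.242 × 170 × 10⁻³ = 186.1 kN (transverse, base value).
(i) R_nwl + R_nwt = 558.2 kN; (ii) 0.85 R_nwl + 1.5 R_nwt = 595.4 kN.
R_n = max = 595.4 kN [governs: (ii)]; R_n/Ω = 297.7 kN.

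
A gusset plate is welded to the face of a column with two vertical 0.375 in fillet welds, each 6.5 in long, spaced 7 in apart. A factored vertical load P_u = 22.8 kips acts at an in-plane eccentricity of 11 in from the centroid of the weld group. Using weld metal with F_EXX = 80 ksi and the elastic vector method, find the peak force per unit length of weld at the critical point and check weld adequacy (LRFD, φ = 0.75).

f_max ≈ 7.23 kip/in; adequate

Total weld length L_w = 13 in. Treat welds as unit-width lines.
Polar moment about centroid: J = 2[d³/12 + d(b/2)²] = 2[6.5³/12 + 6.5×3.5²] = 205 in³.
Direct shear f_v = P/L_w = 22.8 / 13 = 1.754 kip/in (vertical).
Torsion M = P·e = 22.8 × 11 = 250.8 kip·in.
Critical point at (x, y) = (3.5, 3.25) from centroid. f_tx = M·y/J = 3.976 kip/in; f_ty = M·x/J = 4.282 kip/in.
Resultant f_max = √[f_tx² + (f_v + f_ty)²] = √[3.976² + (1.754 + 4.282)²] = 7.227 kip/in.
Capacity per unit length: φr_n = 0.75 × 0.6 × 80 × (0.707 × 0.375) = 9.544 kip/in.
7.227 ≤ 9.544 → adequate.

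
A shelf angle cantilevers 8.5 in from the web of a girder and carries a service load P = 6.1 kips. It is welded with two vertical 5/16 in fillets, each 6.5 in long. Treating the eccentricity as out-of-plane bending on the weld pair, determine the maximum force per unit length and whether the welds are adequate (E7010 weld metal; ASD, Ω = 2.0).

f_max ≈ 3.71 kip/in; adequate

E70XX → F_EXX = 70 ksi.
L_w = 2 × 6.5 = 13 in; section modulus (unit throat) S = 2 × L²/6 = 14.08 in².
Direct shear f_v = P/L_w = 6.1/13 = 0.4692 kip/in.
Moment M = P × e = 6.1 × 8.5 = 51.85 kip·in; bending f_b = M/S = 3.682 kip/in.
f_max = √(f_v² + f_b²) = √(0.4692² + 3.682²) = 3.711 kip/in.
r_n/Ω = (1/2.0) × 0.6 × 70 × (0.707 × 0.3125) = 4.64 kip/in → adequate.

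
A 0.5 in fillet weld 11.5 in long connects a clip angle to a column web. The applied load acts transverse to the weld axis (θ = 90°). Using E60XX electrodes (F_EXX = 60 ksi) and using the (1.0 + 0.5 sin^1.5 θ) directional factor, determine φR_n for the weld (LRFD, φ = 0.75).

t_e = 0.707 × 0.5 = 0.3535 in; A_we = 0.3535 × 11.5 = 4.065 in².
Directional factor: 1.0 + 0.5 sin^1.5(90°) = 1.5.
F_nw = 0.6 × 60 × 1.5 = 54 ksi.
φR_n = 0.75 × 54 × 4.065 = 164.6 kip.

φR_n ≈ 165 kip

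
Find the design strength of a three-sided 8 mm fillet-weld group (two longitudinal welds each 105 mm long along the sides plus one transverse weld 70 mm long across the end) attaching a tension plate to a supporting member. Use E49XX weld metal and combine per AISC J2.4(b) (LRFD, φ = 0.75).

E49XX → F_EXX = 490 MPa.
t_e = 0.707 × 8 = 5.656 mm.
R_nwl = 0.6 × 490 × 5.656 × 210 × 10⁻³ = 349.2 kN (longitudinal, 2 welds).
R_nwt = 0.6 × 490 × 5.656 × 70 × 10⁻³ = 116.4 kN (transverse, base value).
(i) R_nwl + R_nwt = 465.6 kN; (ii) 0.85 R_nwl + 1.5 R_nwt = 471.4 kN.
R_n = max = 471.4 kN [governs: (ii)]; φR_n = 353.6 kN.

φR_n ≈ 354 kN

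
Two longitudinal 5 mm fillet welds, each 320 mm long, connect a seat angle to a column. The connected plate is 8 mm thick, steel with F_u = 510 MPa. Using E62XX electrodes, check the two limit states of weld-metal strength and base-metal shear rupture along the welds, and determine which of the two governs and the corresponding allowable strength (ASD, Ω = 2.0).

R_n/Ω ≈ 421 kN (weld metal governs)

E62XX → F_EXX = 620 MPa.
t_e = 0.707 × 5 = 3.535 mm; L = 640 mm.
Weld metal: R_n/Ω = (1/2.0) × 0.6 × 620 × 3.535 × 640 × 10⁻³ = 420.8 kN.
Base metal (shear rupture): R_n/Ω = (1/2.0) × 0.6 × 510 × 8 × 640 × 10⁻³ = 783.4 kN.
Governing: weld metal.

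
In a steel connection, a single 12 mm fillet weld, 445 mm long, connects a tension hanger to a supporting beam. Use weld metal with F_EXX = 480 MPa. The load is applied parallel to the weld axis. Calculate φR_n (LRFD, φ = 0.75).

Effective throat t_e = 0.707 × 12 = 8.484 mm.
Total length L = 445 mm; A_we = 8.484 × 445 = 3775 mm².
F_nw = 0.6 F_EXX = 0.6 × 480 = 288 MPa.
φR_n = 0.75 × 288 × 3775 × 10⁻³ = 815.5 kN.

φR_n ≈ 815 kN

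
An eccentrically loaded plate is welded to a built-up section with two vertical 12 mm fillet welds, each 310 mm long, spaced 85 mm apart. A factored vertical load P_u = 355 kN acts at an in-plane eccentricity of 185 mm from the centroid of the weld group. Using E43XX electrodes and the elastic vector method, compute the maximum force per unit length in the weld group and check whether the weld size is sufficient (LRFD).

f_max ≈ 1970 N/mm; NOT adequate

E43XX → F_EXX = 430 MPa.
Total weld length L_w = 620 mm. Treat welds as unit-width lines.
Polar moment about centroid: J = 2[d³/12 + d(b/2)²] = 2[310³/12 + 310×42.5²] = 6085000 mm³.
Direct shear f_v = P/L_w = 355×10³ / 620 = 572.6 N/mm (vertical).
Torsion M = P·e = 355×10³ × 185 = 65675000 N·mm.
Critical point at (x, y) = (42.5, 155) from centroid. f_tx = M·y/J = 1673 N/mm; f_ty = M·x/J = 458.7 N/mm.
Resultant f_max = √[f_tx² + (f_v + f_ty)²] = √[1673² + (572.6 + 458.7)²] = 1965 N/mm.
Capacity per unit length: φr_n = 0.75 × 0.6 × 430 × (0.707 × 12) = 1642 N/mm.
1965 > 1642 → NOT adequate.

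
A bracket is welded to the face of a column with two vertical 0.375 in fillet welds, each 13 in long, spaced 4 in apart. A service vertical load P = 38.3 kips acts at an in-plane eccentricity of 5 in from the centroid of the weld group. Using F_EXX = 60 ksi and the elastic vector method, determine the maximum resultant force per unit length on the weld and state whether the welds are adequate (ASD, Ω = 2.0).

f_max ≈ 3.5 kip/in; adequate

Total weld length L_w = 26 in. Treat welds as unit-width lines.
Polar moment about centroid: J = 2[d³/12 + d(b/2)²] = 2[13³/12 + 13×2²] = 470.2 in³.
Direct shear f_v = P/L_w = 38.3 / 26 = 1.473 kip/in (vertical).
Torsion M = P·e = 38.3 × 5 = 191.5 kip·in.
Critical point at (x, y) = (2, 6.5) from centroid. f_tx = M·y/J = 2.647 kip/in; f_ty = M·x/J = 0.8146 kip/in.
Resultant f_max = √[f_tx² + (f_v + f_ty)²] = √[2.647² + (1.473 + 0.8146)²] = 3.499 kip/in.
Capacity per unit length: r_n/Ω = (1/2.0) × 0.6 × 60 × (0.707 × 0.375) = 4.772 kip/in.
3.499 ≤ 4.772 → adequate.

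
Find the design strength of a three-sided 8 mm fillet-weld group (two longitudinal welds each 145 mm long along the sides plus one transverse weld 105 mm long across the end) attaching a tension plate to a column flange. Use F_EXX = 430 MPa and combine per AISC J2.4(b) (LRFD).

φR_n ≈ 442 kN

t_e = 0.707 × 8 = 5.656 mm.
R_nwl = 0.6 × 430 × 5.656 × 290 × 10⁻³ = 423.2 kN (longitudinal, 2 welds).
R_nwt = 0.6 × 430 × 5.656 × 105 × 10⁻³ = 153.2 kN (transverse, base value).
(i) R_nwl + R_nwt = 576.4 kN; (ii) 0.85 R_nwl + 1.5 R_nwt = 589.5 kN.
R_n = max = 589.5 kN [governs: (ii)]; φR_n = 442.2 kN.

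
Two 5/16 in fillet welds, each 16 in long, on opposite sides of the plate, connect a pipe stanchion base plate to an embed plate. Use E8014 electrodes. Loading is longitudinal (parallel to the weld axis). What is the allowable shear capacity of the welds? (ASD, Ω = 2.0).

E80XX → F_EXX = 80 ksi.
Effective throat t_e = 0.707 × 0.3125 = 0.2209 in.
Total length L = 32 in; A_we = 0.2209 × 32 = 7.07 in².
F_nw = 0.6 F_EXX = 0.6 × 80 = 48 ksi.
R_n = 48 × 7.07 = 339.4 kip; R_n/Ω = 339.4/2.0 = 169.7 kip.

R_n/Ω ≈ 170 kip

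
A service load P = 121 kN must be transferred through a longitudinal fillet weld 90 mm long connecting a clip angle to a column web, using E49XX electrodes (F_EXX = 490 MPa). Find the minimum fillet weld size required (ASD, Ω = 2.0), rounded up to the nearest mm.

Total weld length L = 90 mm.
Required throat t_e = P × Ω / (0.6 F_EXX × L) = 121 × 2.0 / (0.6 × 490 × 90 × 10⁻³) = 9.146 mm.
Required leg w = t_e / 0.707 = 12.94 mm → use 13 mm.

w = 13 mm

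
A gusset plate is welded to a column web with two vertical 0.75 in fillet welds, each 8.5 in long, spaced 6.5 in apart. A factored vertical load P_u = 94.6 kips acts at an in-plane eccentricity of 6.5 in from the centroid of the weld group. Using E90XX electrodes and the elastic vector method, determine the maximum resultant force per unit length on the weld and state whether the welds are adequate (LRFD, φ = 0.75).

E90XX → F_EXX = 90 ksi.
Total weld length L_w = 17 in. Treat welds as unit-width lines.
Polar moment about centroid: J = 2[d³/12 + d(b/2)²] = 2[8.5³/12 + 8.5×3.25²] = 281.9 in³.
Direct shear f_v = P/L_w = 94.6 / 17 = 5.565 kip/in (vertical).
Torsion M = P·e = 94.6 × 6.5 = 614.9 kip·in.
Critical point at (x, y) = (3.25, 4.25) from centroid. f_tx = M·y/J = 9.27 kip/in; f_ty = M·x/J = 7.089 kip/in.
Resultant f_max = √[f_tx² + (f_v + f_ty)²] = √[9.27² + (5.565 + 7.089)²] = 15.69 kip/in.
Capacity per unit length: φr_n = 0.75 × 0.6 × 90 × (0.707 × 0.75) = 21.48 kip/in.
15.69 ≤ 21.48 → adequate.

f_max ≈ 15.7 kip/in; adequate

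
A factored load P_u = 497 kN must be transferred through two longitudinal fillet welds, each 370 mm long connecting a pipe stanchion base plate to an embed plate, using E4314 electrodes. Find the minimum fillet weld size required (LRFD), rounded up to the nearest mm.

w = 5 mm

E43XX → F_EXX = 430 MPa.
Total weld length L = 740 mm.
Required throat t_e = P_u / (φ × 0.6 F_EXX × L) = 497 / (0.75 × 0.6 × 430 × 740 × 10⁻³) = 3.471 mm.
Required leg w = t_e / 0.707 = 4.909 mm → use 5 mm.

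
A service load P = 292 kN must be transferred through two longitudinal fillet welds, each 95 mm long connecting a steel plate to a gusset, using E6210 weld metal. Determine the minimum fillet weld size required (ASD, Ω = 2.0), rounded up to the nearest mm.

w = 12 mm

E62XX → F_EXX = 620 MPa.
Total weld length L = 190 mm.
Required throat t_e = P × Ω / (0.6 F_EXX × L) = 292 × 2.0 / (0.6 × 620 × 190 × 10⁻³) = 8.263 mm.
Required leg w = t_e / 0.707 = 11.69 mm → use 12 mm.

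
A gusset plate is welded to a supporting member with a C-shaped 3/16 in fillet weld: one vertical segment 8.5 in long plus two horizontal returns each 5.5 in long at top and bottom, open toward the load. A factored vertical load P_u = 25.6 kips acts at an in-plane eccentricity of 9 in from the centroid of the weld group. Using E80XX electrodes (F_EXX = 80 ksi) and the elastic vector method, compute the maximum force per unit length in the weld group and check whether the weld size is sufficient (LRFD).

f_max ≈ 5.24 kip/in; NOT adequate

Total weld length L_w = 19.5 in. Treat welds as unit-width lines.
Centroid: x̄ = 2×5.5×2.75 / 19.5 = 1.551 in from the vertical weld.
Polar moment about centroid: J = I_x + I_y = [8.5³/12 + 2×5.5×4.25²] + [8.5×1.551² + 2(5.5³/12 + 5.5×1.199²)] = 313.9 in³.
Direct shear f_v = P/L_w = 25.6 / 19.5 = 1.313 kip/in (vertical).
Torsion M = P·e = 25.6 × 9 = 230.4 kip·in.
Critical point at (x, y) = (3.949, 4.25) from centroid. f_tx = M·y/J = 3.12 kip/in; f_ty = M·x/J = 2.899 kip/in.
Resultant f_max = √[f_tx² + (f_v + f_ty)²] = √[3.12² + (1.313 + 2.899)²] = 5.241 kip/in.
Capacity per unit length: φr_n = 0.75 × 0.6 × 80 × (0.707 × 0.1875) = 4.772 kip/in.
5.241 > 4.772 → NOT adequate.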